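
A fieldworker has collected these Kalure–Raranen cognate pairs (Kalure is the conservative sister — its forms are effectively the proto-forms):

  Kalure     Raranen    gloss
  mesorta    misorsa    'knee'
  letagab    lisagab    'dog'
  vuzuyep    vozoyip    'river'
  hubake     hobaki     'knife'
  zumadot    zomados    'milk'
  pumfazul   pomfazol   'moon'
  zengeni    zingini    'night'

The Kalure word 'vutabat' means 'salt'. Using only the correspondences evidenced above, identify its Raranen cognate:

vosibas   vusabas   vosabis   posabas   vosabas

vuzuyep ~ vozoyip, pumfazul ~ pomfazol — Kalure u corresponds to Raranen o after a consonant, before a consonant other than r, m, n, p, b, f, v.
letagab ~ lisagab — Kalure t corresponds to Raranen s between vowels (before a back vowel).
zumadot ~ zomados — Kalure t corresponds to Raranen s word-finally.
Applying these to Kalure 'vutabat':
  vutabat → votabat   (u→o after a consonant, before a consonant other than r, m, n, p, b, f, v)
  votabat → vosabat   (t→s between vowels (before a back vowel))
  vosabat → vosabas   (t→s word-finally)
So the Raranen cognate is 'vosabas'.

vosabas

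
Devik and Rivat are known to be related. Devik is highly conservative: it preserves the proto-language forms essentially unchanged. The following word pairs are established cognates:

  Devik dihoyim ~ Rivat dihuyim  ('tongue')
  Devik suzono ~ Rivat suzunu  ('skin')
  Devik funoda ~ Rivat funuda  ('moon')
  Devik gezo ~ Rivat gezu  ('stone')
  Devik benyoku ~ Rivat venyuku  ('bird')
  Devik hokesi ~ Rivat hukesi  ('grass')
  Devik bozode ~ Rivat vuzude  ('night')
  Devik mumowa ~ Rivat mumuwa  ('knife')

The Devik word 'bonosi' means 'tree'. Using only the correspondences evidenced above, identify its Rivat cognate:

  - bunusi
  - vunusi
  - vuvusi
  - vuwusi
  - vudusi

bozode ~ vuzude — Devik b corresponds to Rivat v word-initially before a back vowel.
suzono ~ suzunu — Devik o corresponds to Rivat u after a consonant, before a nasal.
dihoyim ~ dihuyim, funoda ~ funuda — Devik o corresponds to Rivat u after a consonant, before a consonant other than r, m, n, p, b, f, v.
Applying these to Devik 'bonosi':
  bonosi → vonosi   (b→v word-initially before a back vowel)
  vonosi → vunosi   (o→u after a consonant, before a nasal)
  vunosi → vunusi   (o→u after a consonant, before a consonant other than r, m, n, p, b, f, v)
So the Rivat cognate is 'vunusi'.

vunusi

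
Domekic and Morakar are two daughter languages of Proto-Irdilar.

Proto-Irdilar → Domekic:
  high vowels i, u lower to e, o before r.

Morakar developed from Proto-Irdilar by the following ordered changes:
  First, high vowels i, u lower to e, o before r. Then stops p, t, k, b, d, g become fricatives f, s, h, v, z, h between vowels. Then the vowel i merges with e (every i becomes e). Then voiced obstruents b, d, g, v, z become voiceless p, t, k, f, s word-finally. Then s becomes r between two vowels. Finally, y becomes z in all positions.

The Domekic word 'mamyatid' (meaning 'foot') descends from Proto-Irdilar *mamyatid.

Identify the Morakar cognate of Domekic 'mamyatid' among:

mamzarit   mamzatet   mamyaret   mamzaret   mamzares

Morakar: *mamyatid > mamyasid > mamyased > mamyaset > mamyaret > mamzaret  (by intervocalic lenition, vowel merger, final devoicing, rhotacism, unconditioned shift)
Among the options, 'mamzaret' alone shows every Morakar change applied in order.

mamzaret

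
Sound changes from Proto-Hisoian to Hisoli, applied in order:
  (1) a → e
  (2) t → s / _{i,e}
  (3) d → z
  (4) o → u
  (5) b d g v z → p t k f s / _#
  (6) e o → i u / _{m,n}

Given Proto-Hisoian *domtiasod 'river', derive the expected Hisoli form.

zumsiesus

Hisoli: start from *domtiasod.
  rule 1 (vowel merger): domtiasod → domtiesod
  rule 2 (palatalisation): domtiesod → domsiesod
  rule 3 (unconditioned shift): domsiesod → zomsiesoz
  rule 4 (vowel merger): zomsiesoz → zumsiesuz
  rule 5 (final devoicing): zumsiesuz → zumsiesus
  rule 6: no change — zumsiesus
  ⇒ Hisoli zumsiesus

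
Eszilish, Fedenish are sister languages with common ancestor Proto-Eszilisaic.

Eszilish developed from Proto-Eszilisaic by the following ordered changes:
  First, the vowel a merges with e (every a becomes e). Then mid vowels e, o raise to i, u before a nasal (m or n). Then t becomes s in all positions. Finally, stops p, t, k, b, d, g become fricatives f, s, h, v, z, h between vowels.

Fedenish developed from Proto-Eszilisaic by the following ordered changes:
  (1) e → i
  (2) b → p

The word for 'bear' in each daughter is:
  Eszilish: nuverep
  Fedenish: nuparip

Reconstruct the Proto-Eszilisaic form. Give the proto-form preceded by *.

*nubarep

Position 3: Eszilish has v, Fedenish has p. Taking the neighbouring segments as reconstructed: Eszilish v could go back to *b or *v; Fedenish p could go back to *p or *b — the one source consistent with every daughter is *b.
Position 4: Eszilish has e, Fedenish has a. Fedenish preserves a here (none of its changes turn any other segment into a), so the proto-segment is *a.
This points to *nubarep. Verify forward in each daughter:
Eszilish: *nubarep
  nubarep → nuberep   [vowel merger]
  nuberep (rule 2 does not apply)
  nuberep (rule 3 does not apply)
  nuberep → nuverep   [intervocalic lenition]
  giving Eszilish nuverep.
Fedenish: *nubarep
  nubarep → nubarip   [vowel merger]
  nubarip → nuparip   [unconditioned shift]
  giving Fedenish nuparip.
Only *nubarep yields all of Eszilish nuverep, Fedenish nuparip.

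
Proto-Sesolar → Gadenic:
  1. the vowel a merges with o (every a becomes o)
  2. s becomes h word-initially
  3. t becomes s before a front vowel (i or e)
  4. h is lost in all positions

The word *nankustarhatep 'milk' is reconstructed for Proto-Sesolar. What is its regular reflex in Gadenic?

nonkustorosep

Gadenic: *nankustarhatep
  nankustarhatep → nonkustorhotep   [vowel merger]
  nonkustorhotep (rule 2 does not apply)
  nonkustorhotep → nonkustorhosep   [palatalisation]
  nonkustorhosep → nonkustorosep   [h-loss]
  giving Gadenic nonkustorosep.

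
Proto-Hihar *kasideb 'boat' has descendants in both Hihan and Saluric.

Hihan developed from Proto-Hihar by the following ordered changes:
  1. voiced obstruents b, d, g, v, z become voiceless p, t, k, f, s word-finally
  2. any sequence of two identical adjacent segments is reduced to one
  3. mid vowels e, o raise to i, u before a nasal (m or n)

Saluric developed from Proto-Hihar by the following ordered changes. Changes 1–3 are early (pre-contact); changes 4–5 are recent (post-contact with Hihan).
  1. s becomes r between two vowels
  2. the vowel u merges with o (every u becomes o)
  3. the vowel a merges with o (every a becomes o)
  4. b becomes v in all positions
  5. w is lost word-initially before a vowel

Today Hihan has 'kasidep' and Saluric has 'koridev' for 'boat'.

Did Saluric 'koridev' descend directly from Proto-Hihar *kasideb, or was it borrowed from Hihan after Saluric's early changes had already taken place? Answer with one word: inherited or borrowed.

inherited

If inherited, *kasideb would pass through all of Saluric's changes:
Saluric: start from *kasideb.
  rule 1 (rhotacism): kasideb → karideb
  rule 2: no change — karideb
  rule 3 (vowel merger): karideb → korideb
  rule 4 (unconditioned shift): korideb → koridev
  rule 5: no change — koridev
  ⇒ Saluric koridev
If borrowed from Hihan 'kasidep' after the early changes, it would undergo only the recent ones:
  rule 4 (unconditioned shift): no change (kasidep)
  rule 5 (glide loss): no change (kasidep)
  ⇒ as a loan: kasidep
Saluric 'koridev' matches the inherited outcome exactly, so it is an inherited cognate, not a loan.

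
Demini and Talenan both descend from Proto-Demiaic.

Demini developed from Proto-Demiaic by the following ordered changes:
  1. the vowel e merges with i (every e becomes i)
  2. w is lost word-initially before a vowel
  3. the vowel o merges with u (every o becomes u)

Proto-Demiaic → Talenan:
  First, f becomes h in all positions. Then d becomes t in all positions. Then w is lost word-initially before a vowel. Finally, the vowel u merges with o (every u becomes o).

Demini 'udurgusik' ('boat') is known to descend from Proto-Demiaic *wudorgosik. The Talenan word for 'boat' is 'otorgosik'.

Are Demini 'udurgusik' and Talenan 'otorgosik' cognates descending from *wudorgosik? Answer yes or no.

Derive the expected Talenan reflex of *wudorgosik:
Talenan: start from *wudorgosik.
  rule 1: no change — wudorgosik
  rule 2 (unconditioned shift): wudorgosik → wutorgosik
  rule 3 (glide loss): wutorgosik → utorgosik
  rule 4 (vowel merger): utorgosik → otorgosik
  ⇒ Talenan otorgosik
Talenan 'otorgosik' matches the regular reflex exactly, so the pair is cognate.

yes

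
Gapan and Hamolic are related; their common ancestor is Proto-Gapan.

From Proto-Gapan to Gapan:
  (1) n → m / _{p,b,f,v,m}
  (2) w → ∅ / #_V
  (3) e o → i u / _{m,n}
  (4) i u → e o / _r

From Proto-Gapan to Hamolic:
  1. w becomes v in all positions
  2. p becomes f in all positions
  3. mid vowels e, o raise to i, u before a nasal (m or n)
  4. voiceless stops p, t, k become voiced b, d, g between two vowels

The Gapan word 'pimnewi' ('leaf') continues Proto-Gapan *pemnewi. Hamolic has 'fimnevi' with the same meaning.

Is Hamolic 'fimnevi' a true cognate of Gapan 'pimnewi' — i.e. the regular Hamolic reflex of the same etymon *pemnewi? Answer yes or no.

Derive the expected Hamolic reflex of *pemnewi:
Hamolic: *pemnewi
  pemnewi → pemnevi   [unconditioned shift]
  pemnevi → femnevi   [unconditioned shift]
  femnevi → fimnevi   [pre-nasal raising]
  fimnevi (rule 4 does not apply)
  giving Hamolic fimnevi.
Hamolic 'fimnevi' matches the regular reflex exactly, so the pair is cognate.

yes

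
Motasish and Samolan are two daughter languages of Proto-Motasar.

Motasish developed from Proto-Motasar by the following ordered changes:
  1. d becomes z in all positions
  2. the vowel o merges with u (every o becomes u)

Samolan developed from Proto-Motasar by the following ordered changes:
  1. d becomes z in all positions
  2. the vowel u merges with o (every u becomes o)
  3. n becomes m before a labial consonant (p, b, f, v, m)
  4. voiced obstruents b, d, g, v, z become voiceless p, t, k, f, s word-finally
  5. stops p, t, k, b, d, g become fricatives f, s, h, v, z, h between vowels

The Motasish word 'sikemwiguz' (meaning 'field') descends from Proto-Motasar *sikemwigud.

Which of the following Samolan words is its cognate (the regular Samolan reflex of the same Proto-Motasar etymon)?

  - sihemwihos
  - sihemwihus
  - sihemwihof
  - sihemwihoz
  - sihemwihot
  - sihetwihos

sihemwihos

Samolan: start from *sikemwigud.
  rule 1 (unconditioned shift): sikemwigud → sikemwiguz
  rule 2 (vowel merger): sikemwiguz → sikemwigoz
  rule 3: no change — sikemwigoz
  rule 4 (final devoicing): sikemwigoz → sikemwigos
  rule 5 (intervocalic lenition): sikemwigos → sihemwihos
  ⇒ Samolan sihemwihos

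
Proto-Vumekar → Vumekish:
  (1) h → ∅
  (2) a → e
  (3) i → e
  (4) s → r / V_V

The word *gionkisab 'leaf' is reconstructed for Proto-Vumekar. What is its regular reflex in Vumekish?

geonkereb

Vumekish: start from *gionkisab.
  rule 1: no change — gionkisab
  rule 2 (vowel merger): gionkisab → gionkiseb
  rule 3 (vowel merger): gionkiseb → geonkeseb
  rule 4 (rhotacism): geonkeseb → geonkereb
  ⇒ Vumekish geonkereb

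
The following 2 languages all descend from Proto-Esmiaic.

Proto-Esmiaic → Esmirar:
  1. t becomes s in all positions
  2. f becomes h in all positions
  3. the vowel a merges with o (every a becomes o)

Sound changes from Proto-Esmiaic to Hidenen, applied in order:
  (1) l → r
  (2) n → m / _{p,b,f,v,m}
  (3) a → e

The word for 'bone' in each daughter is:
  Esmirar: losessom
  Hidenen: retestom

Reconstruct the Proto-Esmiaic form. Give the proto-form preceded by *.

*latestom

Position 2: Esmirar has o, Hidenen has e. Taking the neighbouring segments as reconstructed: Esmirar o could go back to *a or *o; Hidenen e could go back to *a or *e — the one source consistent with every daughter is *a.
Position 1: Esmirar has l, Hidenen has r. Esmirar preserves l here (none of its changes turn any other segment into l), so the proto-segment is *l.
Continuing position by position gives *latestom; check it forward:
Esmirar: *latestom > lasessom > losessom  (by unconditioned shift, vowel merger)
Hidenen: *latestom
  latestom → ratestom   [unconditioned shift]
  ratestom (rule 2 does not apply)
  ratestom → retestom   [vowel merger]
  giving Hidenen retestom.
No other proto-form is consistent with every reflex, so the reconstruction is *latestom.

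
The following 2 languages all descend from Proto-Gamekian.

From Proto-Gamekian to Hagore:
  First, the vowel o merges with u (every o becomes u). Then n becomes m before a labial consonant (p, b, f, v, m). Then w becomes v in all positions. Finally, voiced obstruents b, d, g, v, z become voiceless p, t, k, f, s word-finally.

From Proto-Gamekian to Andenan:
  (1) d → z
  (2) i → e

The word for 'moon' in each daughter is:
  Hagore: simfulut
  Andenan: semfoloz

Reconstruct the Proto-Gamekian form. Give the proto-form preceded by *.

*simfolod

Position 5: Hagore has u, Andenan has o. Andenan preserves o here (none of its changes turn any other segment into o), so the proto-segment is *o.
Position 7: Hagore has u, Andenan has o. Andenan preserves o here (none of its changes turn any other segment into o), so the proto-segment is *o.
Position 2: Hagore has i, Andenan has e. Hagore preserves i here (none of its changes turn any other segment into i), so the proto-segment is *i.
Verify the candidate proto-form against each daughter:
Hagore: *simfolod > simfulud > simfulut  (by vowel merger, final devoicing)
Andenan: *simfolod
  simfolod → simfoloz   [unconditioned shift]
  simfoloz → semfoloz   [vowel merger]
  giving Andenan semfoloz.
Only *simfolod yields all of Hagore simfulut, Andenan semfoloz.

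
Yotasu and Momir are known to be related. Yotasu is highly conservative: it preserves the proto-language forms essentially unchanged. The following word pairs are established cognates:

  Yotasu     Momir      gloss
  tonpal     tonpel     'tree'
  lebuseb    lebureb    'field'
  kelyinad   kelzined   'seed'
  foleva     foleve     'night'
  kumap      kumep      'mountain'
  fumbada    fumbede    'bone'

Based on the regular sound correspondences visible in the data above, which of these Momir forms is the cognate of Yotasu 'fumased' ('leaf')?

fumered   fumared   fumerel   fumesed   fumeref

fumered

tonpal ~ tonpel, kelyinad ~ kelzined — Yotasu a corresponds to Momir e after a consonant, before a consonant other than r, m, n, p, b, f, v.
lebuseb ~ lebureb — Yotasu s corresponds to Momir r between vowels (before a front vowel).
Applying these to Yotasu 'fumased':
  fumased → fumesed   (a→e after a consonant, before a consonant other than r, m, n, p, b, f, v)
  fumesed → fumered   (s→r between vowels (before a front vowel))
So the Momir cognate is 'fumered'.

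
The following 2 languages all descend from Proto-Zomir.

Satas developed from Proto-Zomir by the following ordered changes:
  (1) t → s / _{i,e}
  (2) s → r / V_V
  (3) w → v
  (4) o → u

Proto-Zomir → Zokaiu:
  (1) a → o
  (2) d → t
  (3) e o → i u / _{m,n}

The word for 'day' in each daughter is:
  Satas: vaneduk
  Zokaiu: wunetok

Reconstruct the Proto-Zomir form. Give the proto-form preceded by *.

Position 2: Satas has a, Zokaiu has u. Satas preserves a here (none of its changes turn any other segment into a), so the proto-segment is *a.
Position 6: Satas has u, Zokaiu has o. Taking the neighbouring segments as reconstructed: Satas u could go back to *o or *u; Zokaiu o could go back to *a or *o — the one source consistent with every daughter is *o.
Position 1: Satas has v, Zokaiu has w. Zokaiu preserves w here (none of its changes turn any other segment into w), so the proto-segment is *w.
Verify the candidate proto-form against each daughter:
Satas: start from *wanedok.
  rule 1: no change — wanedok
  rule 2: no change — wanedok
  rule 3 (unconditioned shift): wanedok → vanedok
  rule 4 (vowel merger): vanedok → vaneduk
  ⇒ Satas vaneduk
Zokaiu: *wanedok
  wanedok → wonedok   [vowel merger]
  wonedok → wonetok   [unconditioned shift]
  wonetok → wunetok   [pre-nasal raising]
  giving Zokaiu wunetok.
No other proto-form is consistent with every reflex, so the reconstruction is *wanedok.

*wanedok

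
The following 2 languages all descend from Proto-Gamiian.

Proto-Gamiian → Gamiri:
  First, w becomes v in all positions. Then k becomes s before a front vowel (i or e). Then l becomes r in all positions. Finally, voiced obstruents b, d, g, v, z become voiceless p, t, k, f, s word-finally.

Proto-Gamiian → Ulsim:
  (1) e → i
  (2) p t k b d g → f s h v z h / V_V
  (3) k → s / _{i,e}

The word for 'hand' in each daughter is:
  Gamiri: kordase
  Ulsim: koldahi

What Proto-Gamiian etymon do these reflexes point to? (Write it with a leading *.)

Position 3: Gamiri has r, Ulsim has l. Ulsim preserves l here (none of its changes turn any other segment into l), so the proto-segment is *l.
Position 6: Gamiri has s, Ulsim has h. Taking the neighbouring segments as reconstructed: Gamiri s could go back to *k or *s; Ulsim h could go back to *k or *g or *h — the one source consistent with every daughter is *k.
Continuing position by position gives *koldake; check it forward:
Gamiri: *koldake > koldase > kordase  (by palatalisation, unconditioned shift)
Ulsim: start from *koldake.
  rule 1 (vowel merger): koldake → koldaki
  rule 2 (intervocalic lenition): koldaki → koldahi
  rule 3: no change — koldahi
  ⇒ Ulsim koldahi
*koldake is the unique common source.

*koldake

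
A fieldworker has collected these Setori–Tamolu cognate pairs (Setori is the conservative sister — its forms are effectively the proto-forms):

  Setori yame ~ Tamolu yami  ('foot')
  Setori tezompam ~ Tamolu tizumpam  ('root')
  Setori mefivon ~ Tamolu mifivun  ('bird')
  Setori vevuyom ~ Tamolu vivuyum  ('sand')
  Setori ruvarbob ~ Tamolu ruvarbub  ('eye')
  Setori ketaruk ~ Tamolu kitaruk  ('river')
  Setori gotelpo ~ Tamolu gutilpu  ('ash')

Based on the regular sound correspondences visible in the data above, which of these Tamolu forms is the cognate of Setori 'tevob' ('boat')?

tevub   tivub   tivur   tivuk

vevuyom ~ vivuyum — Setori e corresponds to Tamolu i after a consonant, before a labial obstruent.
ruvarbob ~ ruvarbub — Setori o corresponds to Tamolu u after a consonant, before a labial obstruent.
Applying these to Setori 'tevob':
  tevob → tivob   (e→i after a consonant, before a labial obstruent)
  tivob → tivub   (o→u after a consonant, before a labial obstruent)
So the Tamolu cognate is 'tivub'.

tivub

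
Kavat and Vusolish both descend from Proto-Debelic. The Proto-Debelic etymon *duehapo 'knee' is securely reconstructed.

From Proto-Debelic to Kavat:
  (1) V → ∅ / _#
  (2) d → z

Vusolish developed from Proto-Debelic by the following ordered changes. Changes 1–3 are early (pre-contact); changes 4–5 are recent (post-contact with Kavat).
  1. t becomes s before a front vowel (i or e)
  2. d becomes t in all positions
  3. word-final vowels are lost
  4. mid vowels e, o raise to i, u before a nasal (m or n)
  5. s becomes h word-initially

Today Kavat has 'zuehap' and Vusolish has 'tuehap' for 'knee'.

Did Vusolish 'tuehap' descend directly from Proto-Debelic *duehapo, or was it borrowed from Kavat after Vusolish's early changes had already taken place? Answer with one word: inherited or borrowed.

If inherited, *duehapo would pass through all of Vusolish's changes:
Vusolish: start from *duehapo.
  rule 1: no change — duehapo
  rule 2 (unconditioned shift): duehapo → tuehapo
  rule 3 (apocope): tuehapo → tuehap
  rule 4: no change — tuehap
  rule 5: no change — tuehap
  ⇒ Vusolish tuehap
If borrowed from Kavat 'zuehap' after the early changes, it would undergo only the recent ones:
  rule 4 (pre-nasal raising): no change (zuehap)
  rule 5 (debuccalisation): no change (zuehap)
  ⇒ as a loan: zuehap
Vusolish 'tuehap' matches the inherited outcome exactly, so it is an inherited cognate, not a loan.

inherited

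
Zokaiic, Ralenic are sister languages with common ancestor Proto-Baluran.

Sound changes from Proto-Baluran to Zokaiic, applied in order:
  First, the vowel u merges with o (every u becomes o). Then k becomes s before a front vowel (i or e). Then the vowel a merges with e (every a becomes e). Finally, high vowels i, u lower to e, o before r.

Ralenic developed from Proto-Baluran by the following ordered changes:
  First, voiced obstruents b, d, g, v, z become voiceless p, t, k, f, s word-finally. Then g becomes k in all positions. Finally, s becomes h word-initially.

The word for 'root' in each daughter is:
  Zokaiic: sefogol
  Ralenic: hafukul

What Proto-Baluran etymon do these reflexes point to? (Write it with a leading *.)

Position 6: Zokaiic has o, Ralenic has u. Ralenic preserves u here (none of its changes turn any other segment into u), so the proto-segment is *u.
Position 5: Zokaiic has g, Ralenic has k. Zokaiic preserves g here (none of its changes turn any other segment into g), so the proto-segment is *g.
Position 1: Zokaiic has s, Ralenic has h. Taking the neighbouring segments as reconstructed: Zokaiic s can only go back to *s; Ralenic h could go back to *s or *h — the one source consistent with every daughter is *s.
This points to *safugul. Verify forward in each daughter:
Zokaiic: start from *safugul.
  rule 1 (vowel merger): safugul → safogol
  rule 2: no change — safogol
  rule 3 (vowel merger): safogol → sefogol
  rule 4: no change — sefogol
  ⇒ Zokaiic sefogol
Ralenic: *safugul > safukul > hafukul  (by unconditioned shift, debuccalisation)
*safugul is the unique common source.

*safugul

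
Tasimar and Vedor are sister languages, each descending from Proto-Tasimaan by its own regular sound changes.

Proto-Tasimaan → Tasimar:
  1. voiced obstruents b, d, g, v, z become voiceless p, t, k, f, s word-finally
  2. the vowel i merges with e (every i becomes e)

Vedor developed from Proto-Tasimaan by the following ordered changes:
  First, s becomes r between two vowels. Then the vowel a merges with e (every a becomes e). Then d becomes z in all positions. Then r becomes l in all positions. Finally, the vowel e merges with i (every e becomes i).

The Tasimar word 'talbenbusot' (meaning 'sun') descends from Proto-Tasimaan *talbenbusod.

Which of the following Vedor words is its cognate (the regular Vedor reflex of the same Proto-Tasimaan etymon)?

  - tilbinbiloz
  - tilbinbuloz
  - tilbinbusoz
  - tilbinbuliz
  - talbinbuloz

Vedor: start from *talbenbusod.
  rule 1 (rhotacism): talbenbusod → talbenburod
  rule 2 (vowel merger): talbenburod → telbenburod
  rule 3 (unconditioned shift): telbenburod → telbenburoz
  rule 4 (unconditioned shift): telbenburoz → telbenbuloz
  rule 5 (vowel merger): telbenbuloz → tilbinbuloz
  ⇒ Vedor tilbinbuloz
The other candidates each miss or misapply at least one Vedor change.

tilbinbuloz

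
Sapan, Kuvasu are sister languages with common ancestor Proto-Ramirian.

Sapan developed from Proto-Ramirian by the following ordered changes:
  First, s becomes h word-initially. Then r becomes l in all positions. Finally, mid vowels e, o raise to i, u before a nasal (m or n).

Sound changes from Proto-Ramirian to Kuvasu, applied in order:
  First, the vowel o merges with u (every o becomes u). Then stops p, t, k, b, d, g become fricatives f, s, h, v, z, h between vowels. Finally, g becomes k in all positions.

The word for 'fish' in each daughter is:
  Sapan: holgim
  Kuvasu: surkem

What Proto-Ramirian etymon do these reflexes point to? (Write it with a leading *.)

*sorgem

Position 2: Sapan has o, Kuvasu has u. Sapan preserves o here (none of its changes turn any other segment into o), so the proto-segment is *o.
Position 4: Sapan has g, Kuvasu has k. Sapan preserves g here (none of its changes turn any other segment into g), so the proto-segment is *g.
Continuing position by position gives *sorgem; check it forward:
Sapan: start from *sorgem.
  rule 1 (debuccalisation): sorgem → horgem
  rule 2 (unconditioned shift): horgem → holgem
  rule 3 (pre-nasal raising): holgem → holgim
  ⇒ Sapan holgim
Kuvasu: *sorgem > surgem > surkem  (by vowel merger, unconditioned shift)
No other proto-form is consistent with every reflex, so the reconstruction is *sorgem.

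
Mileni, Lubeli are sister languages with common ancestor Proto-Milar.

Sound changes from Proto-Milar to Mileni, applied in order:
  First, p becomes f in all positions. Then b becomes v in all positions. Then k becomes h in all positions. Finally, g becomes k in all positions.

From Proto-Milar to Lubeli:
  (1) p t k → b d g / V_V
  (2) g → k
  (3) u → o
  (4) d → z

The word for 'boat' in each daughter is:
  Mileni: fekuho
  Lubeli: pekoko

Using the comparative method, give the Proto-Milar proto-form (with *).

Position 3: Mileni has k, Lubeli has k. In Mileni, k can only continue *g, so the proto-segment is *g.
Position 5: Mileni has h, Lubeli has k. Taking the neighbouring segments as reconstructed: Mileni h could go back to *k or *h; Lubeli k could go back to *k or *g — the one source consistent with every daughter is *k.
This points to *peguko. Verify forward in each daughter:
Mileni: *peguko > feguko > feguho > fekuho  (by unconditioned shift, unconditioned shift, unconditioned shift)
Lubeli: start from *peguko.
  rule 1 (intervocalic voicing): peguko → pegugo
  rule 2 (unconditioned shift): pegugo → pekuko
  rule 3 (vowel merger): pekuko → pekoko
  rule 4: no change — pekoko
  ⇒ Lubeli pekoko
No other proto-form is consistent with every reflex, so the reconstruction is *peguko.

*peguko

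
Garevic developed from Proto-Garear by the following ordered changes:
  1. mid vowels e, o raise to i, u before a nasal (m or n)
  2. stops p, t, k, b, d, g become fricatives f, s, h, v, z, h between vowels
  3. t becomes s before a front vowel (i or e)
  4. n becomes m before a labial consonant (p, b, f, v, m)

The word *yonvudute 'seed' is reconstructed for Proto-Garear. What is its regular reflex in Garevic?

yumvuzuse

Garevic: *yonvudute
  yonvudute → yunvudute   [pre-nasal raising]
  yunvudute → yunvuzuse   [intervocalic lenition]
  yunvuzuse (rule 3 does not apply)
  yunvuzuse → yumvuzuse   [nasal place assimilation]
  giving Garevic yumvuzuse.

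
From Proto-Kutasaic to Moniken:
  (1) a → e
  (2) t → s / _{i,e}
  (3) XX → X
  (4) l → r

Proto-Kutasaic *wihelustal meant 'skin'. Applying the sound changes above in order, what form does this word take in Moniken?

Moniken: *wihelustal
  wihelustal → wihelustel   [vowel merger]
  wihelustel → wihelussel   [palatalisation]
  wihelussel → wihelusel   [degemination]
  wihelusel → wiheruser   [unconditioned shift]
  giving Moniken wiheruser.

wiheruser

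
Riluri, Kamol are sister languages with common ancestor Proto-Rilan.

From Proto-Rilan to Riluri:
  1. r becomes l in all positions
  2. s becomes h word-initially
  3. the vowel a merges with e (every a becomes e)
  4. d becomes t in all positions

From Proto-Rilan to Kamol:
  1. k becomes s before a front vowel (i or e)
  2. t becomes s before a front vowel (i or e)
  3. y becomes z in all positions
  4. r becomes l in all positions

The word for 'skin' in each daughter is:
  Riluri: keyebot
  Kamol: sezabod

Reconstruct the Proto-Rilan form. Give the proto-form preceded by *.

*keyabod

Position 3: Riluri has y, Kamol has z. Riluri preserves y here (none of its changes turn any other segment into y), so the proto-segment is *y.
Position 1: Riluri has k, Kamol has s. Riluri preserves k here (none of its changes turn any other segment into k), so the proto-segment is *k.
Continuing position by position gives *keyabod; check it forward:
Riluri: start from *keyabod.
  rule 1: no change — keyabod
  rule 2: no change — keyabod
  rule 3 (vowel merger): keyabod → keyebod
  rule 4 (unconditioned shift): keyebod → keyebot
  ⇒ Riluri keyebot
Kamol: *keyabod
  keyabod → seyabod   [palatalisation]
  seyabod (rule 2 does not apply)
  seyabod → sezabod   [unconditioned shift]
  sezabod (rule 4 does not apply)
  giving Kamol sezabod.
No other proto-form is consistent with every reflex, so the reconstruction is *keyabod.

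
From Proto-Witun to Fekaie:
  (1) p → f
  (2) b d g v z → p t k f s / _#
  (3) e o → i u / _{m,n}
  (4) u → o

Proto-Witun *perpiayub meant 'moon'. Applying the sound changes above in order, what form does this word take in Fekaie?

ferfiayop

Fekaie: *perpiayub > ferfiayub > ferfiayup > ferfiayop  (by unconditioned shift, final devoicing, vowel merger)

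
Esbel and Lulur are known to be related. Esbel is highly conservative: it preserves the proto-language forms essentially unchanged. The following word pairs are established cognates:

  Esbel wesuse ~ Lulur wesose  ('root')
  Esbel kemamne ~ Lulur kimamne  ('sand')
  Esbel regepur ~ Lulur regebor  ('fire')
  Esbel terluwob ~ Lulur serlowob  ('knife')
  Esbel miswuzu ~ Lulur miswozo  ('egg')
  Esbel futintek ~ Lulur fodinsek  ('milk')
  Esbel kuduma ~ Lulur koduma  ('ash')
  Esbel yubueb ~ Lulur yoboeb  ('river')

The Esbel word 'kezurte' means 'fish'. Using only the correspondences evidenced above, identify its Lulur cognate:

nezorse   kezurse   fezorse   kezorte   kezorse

kezorse

regepur ~ regebor — Esbel u corresponds to Lulur o after a consonant, before r.
futintek ~ fodinsek — Esbel t corresponds to Lulur s after a consonant, before a front vowel.
Applying these to Esbel 'kezurte':
  kezurte → kezorte   (u→o after a consonant, before r)
  kezorte → kezorse   (t→s after a consonant, before a front vowel)
So the Lulur cognate is 'kezorse'.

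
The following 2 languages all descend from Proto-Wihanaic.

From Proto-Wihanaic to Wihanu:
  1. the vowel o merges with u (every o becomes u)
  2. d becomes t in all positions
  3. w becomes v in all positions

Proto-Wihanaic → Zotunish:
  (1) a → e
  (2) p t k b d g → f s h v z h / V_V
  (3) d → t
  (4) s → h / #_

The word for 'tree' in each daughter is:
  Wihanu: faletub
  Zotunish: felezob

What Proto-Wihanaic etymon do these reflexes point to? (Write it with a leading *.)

*faledob

Position 2: Wihanu has a, Zotunish has e. Wihanu preserves a here (none of its changes turn any other segment into a), so the proto-segment is *a.
Position 5: Wihanu has t, Zotunish has z. Taking the neighbouring segments as reconstructed: Wihanu t could go back to *t or *d; Zotunish z could go back to *d or *z — the one source consistent with every daughter is *d.
This points to *faledob. Verify forward in each daughter:
Wihanu: start from *faledob.
  rule 1 (vowel merger): faledob → faledub
  rule 2 (unconditioned shift): faledub → faletub
  rule 3: no change — faletub
  ⇒ Wihanu faletub
Zotunish: start from *faledob.
  rule 1 (vowel merger): faledob → feledob
  rule 2 (intervocalic lenition): feledob → felezob
  rule 3: no change — felezob
  rule 4: no change — felezob
  ⇒ Zotunish felezob
Only *faledob yields all of Wihanu faletub, Zotunish felezob.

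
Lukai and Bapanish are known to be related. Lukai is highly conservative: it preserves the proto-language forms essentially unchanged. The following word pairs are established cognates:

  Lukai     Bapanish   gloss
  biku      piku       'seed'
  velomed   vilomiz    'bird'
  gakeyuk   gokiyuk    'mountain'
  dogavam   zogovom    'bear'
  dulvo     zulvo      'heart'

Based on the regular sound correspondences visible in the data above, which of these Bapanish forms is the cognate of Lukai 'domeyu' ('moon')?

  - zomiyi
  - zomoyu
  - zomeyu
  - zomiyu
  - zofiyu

zomiyu

dogavam ~ zogovom — Lukai d corresponds to Bapanish z word-initially before a back vowel.
velomed ~ vilomiz, gakeyuk ~ gokiyuk — Lukai e corresponds to Bapanish i after a consonant, before a consonant other than r, m, n, p, b, f, v.
Applying these to Lukai 'domeyu':
  domeyu → zomeyu   (d→z word-initially before a back vowel)
  zomeyu → zomiyu   (e→i after a consonant, before a consonant other than r, m, n, p, b, f, v)
So the Bapanish cognate is 'zomiyu'.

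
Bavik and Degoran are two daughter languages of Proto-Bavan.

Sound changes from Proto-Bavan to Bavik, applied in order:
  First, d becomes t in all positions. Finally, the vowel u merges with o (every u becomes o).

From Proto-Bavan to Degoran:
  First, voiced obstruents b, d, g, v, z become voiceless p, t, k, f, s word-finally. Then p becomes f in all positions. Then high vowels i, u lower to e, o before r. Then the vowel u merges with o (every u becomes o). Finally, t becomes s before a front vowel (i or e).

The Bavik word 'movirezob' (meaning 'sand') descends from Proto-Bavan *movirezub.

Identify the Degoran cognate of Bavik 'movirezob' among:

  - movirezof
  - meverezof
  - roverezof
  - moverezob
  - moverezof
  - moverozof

Degoran: start from *movirezub.
  rule 1 (final devoicing): movirezub → movirezup
  rule 2 (unconditioned shift): movirezup → movirezuf
  rule 3 (pre-rhotic lowering): movirezuf → moverezuf
  rule 4 (vowel merger): moverezuf → moverezof
  rule 5: no change — moverezof
  ⇒ Degoran moverezof

moverezof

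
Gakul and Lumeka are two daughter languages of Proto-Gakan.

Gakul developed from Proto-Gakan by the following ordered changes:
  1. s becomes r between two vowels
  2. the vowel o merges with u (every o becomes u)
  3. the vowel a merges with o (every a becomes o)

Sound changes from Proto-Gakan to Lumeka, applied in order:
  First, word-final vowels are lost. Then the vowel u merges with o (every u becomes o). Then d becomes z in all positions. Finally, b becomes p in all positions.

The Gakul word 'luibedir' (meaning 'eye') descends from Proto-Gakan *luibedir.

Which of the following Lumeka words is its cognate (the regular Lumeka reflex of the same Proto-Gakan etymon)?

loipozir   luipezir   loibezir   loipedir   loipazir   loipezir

loipezir

Lumeka: start from *luibedir.
  rule 1: no change — luibedir
  rule 2 (vowel merger): luibedir → loibedir
  rule 3 (unconditioned shift): loibedir → loibezir
  rule 4 (unconditioned shift): loibezir → loipezir
  ⇒ Lumeka loipezir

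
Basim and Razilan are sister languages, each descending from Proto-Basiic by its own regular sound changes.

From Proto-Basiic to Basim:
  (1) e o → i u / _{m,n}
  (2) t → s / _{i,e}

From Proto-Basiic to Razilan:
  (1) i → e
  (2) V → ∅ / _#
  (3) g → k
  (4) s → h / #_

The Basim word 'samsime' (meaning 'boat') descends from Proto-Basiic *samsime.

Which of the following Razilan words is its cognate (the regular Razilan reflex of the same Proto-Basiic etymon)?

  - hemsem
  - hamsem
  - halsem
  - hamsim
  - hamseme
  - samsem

Razilan: *samsime
  samsime → samseme   [vowel merger]
  samseme → samsem   [apocope]
  samsem (rule 3 does not apply)
  samsem → hamsem   [debuccalisation]
  giving Razilan hamsem.

hamsem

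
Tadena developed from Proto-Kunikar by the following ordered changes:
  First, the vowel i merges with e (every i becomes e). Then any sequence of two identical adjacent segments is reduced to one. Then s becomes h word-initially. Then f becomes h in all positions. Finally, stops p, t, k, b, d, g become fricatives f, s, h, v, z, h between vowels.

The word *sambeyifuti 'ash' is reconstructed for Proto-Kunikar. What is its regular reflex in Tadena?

hambeyehuse

Tadena: start from *sambeyifuti.
  rule 1 (vowel merger): sambeyifuti → sambeyefute
  rule 2: no change — sambeyefute
  rule 3 (debuccalisation): sambeyefute → hambeyefute
  rule 4 (unconditioned shift): hambeyefute → hambeyehute
  rule 5 (intervocalic lenition): hambeyehute → hambeyehuse
  ⇒ Tadena hambeyehuse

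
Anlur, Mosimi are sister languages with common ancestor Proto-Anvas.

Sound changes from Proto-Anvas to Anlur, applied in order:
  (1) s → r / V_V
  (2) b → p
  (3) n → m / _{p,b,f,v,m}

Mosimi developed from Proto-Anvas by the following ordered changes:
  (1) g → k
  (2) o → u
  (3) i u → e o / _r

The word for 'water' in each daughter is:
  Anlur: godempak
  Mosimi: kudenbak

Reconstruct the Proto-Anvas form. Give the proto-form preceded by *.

Position 2: Anlur has o, Mosimi has u. Anlur preserves o here (none of its changes turn any other segment into o), so the proto-segment is *o.
Position 6: Anlur has p, Mosimi has b. Mosimi preserves b here (none of its changes turn any other segment into b), so the proto-segment is *b.
Verify the candidate proto-form against each daughter:
Anlur: *godenbak
  godenbak (rule 1 does not apply)
  godenbak → godenpak   [unconditioned shift]
  godenpak → godempak   [nasal place assimilation]
  giving Anlur godempak.
Mosimi: *godenbak > kodenbak > kudenbak  (by unconditioned shift, vowel merger)
No other proto-form is consistent with every reflex, so the reconstruction is *godenbak.

*godenbak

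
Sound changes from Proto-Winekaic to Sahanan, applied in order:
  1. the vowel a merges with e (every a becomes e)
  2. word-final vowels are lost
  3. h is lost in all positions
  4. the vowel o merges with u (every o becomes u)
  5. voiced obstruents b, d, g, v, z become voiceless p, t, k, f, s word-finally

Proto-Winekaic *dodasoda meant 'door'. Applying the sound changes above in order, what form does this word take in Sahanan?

dudesut

Sahanan: *dodasoda > dodesode > dodesod > dudesud > dudesut  (by vowel merger, apocope, vowel merger, final devoicing)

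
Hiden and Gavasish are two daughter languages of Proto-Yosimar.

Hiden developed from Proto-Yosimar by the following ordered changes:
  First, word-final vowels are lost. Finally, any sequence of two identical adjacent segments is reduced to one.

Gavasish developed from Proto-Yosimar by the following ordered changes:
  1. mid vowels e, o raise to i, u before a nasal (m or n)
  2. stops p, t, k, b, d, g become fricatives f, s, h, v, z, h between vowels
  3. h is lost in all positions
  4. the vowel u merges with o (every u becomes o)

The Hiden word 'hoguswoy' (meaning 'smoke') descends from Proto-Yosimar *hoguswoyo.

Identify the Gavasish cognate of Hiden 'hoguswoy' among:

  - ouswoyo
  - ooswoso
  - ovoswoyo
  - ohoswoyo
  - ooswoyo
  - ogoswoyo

ooswoyo

Gavasish: *hoguswoyo
  hoguswoyo (rule 1 does not apply)
  hoguswoyo → hohuswoyo   [intervocalic lenition]
  hohuswoyo → ouswoyo   [h-loss]
  ouswoyo → ooswoyo   [vowel merger]
  giving Gavasish ooswoyo.
Among the options, 'ooswoyo' alone shows every Gavasish change applied in order.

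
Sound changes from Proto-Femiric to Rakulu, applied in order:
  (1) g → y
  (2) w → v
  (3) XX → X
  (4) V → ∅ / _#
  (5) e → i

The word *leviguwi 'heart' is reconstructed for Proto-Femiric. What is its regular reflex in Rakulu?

Rakulu: *leviguwi
  leviguwi → leviyuwi   [unconditioned shift]
  leviyuwi → leviyuvi   [unconditioned shift]
  leviyuvi (rule 3 does not apply)
  leviyuvi → leviyuv   [apocope]
  leviyuv → liviyuv   [vowel merger]
  giving Rakulu liviyuv.

liviyuv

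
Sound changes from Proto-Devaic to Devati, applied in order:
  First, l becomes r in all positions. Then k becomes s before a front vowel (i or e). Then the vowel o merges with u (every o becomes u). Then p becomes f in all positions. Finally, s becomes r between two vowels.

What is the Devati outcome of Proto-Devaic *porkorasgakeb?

furkurasgareb

Devati: *porkorasgakeb > porkorasgaseb > purkurasgaseb > furkurasgaseb > furkurasgareb  (by palatalisation, vowel merger, unconditioned shift, rhotacism)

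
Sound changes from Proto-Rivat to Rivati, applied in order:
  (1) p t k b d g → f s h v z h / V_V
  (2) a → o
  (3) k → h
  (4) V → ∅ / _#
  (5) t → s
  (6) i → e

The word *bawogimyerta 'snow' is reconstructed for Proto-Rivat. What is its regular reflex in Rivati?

bowohemyers

Rivati: *bawogimyerta
  bawogimyerta → bawohimyerta   [intervocalic lenition]
  bawohimyerta → bowohimyerto   [vowel merger]
  bowohimyerto (rule 3 does not apply)
  bowohimyerto → bowohimyert   [apocope]
  bowohimyert → bowohimyers   [unconditioned shift]
  bowohimyers → bowohemyers   [vowel merger]
  giving Rivati bowohemyers.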